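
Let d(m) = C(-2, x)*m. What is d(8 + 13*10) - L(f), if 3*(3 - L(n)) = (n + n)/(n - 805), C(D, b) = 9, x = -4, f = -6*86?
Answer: 1637063/1321 ≈ 1239.3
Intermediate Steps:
f = -516
L(n) = 3 - 2*n/(3*(-805 + n)) (L(n) = 3 - (n + n)/(3*(n - 805)) = 3 - 2*n/(3*(-805 + n)))
d(m) = 9*m
d(8 + 13*10) - L(f) = 9*(8 + 13*10) - 7*(-1035 - 516)/(3*(-805 - 516)) = 9*(8 + 130) - 7*(-1551)/(3*(-1321)) = 9*138 - 7*(-1)*(-1551)/(3*1321) = 1242 - 1*3619/1321 = 1242 - 3619/1321 = 1637063/1321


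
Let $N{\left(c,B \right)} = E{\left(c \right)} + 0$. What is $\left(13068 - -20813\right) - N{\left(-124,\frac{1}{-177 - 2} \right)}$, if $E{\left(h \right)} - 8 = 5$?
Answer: $33868$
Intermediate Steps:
$E{\left(h \right)} = 13$ ($E{\left(h \right)} = 8 + 5 = 13$)
$N{\left(c,B \right)} = 13$ ($N{\left(c,B \right)} = 13 + 0 = 13$)
$\left(13068 - -20813\right) - N{\left(-124,\frac{1}{-177 - 2} \right)} = \left(13068 - -20813\right) - 13 = \left(13068 + 20813\right) - 13 = 33881 - 13 = 33868$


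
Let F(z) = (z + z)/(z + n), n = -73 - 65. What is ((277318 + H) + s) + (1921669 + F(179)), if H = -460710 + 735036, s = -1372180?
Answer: 45146811/41 ≈ 1.1011e+6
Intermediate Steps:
n = -138
H = 274326
F(z) = 2*z/(-138 + z) (F(z) = (z + z)/(z - 138) = (2*z)/(-138 + z) = 2*z/(-138 + z))
((277318 + H) + s) + (1921669 + F(179)) = ((277318 + 274326) - 1372180) + (1921669 + 2*179/(-138 + 179)) = (551644 - 1372180) + (1921669 + 2*179/41) = -820536 + (1921669 + 2*179*(1/41)) = -820536 + (1921669 + 358/41) = -820536 + 78788787/41 = 45146811/41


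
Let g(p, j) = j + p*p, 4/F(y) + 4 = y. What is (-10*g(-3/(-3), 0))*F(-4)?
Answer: 5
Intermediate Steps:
F(y) = 4/(-4 + y)
g(p, j) = j + p**2
(-10*g(-3/(-3), 0))*F(-4) = (-10*(0 + (-3/(-3))**2))*(4/(-4 - 4)) = (-10*(0 + (-3*(-1/3))**2))*(4/(-8)) = (-10*(0 + 1**2))*(4*(-1/8)) = -10*(0 + 1)*(-1/2) = -10*1*(-1/2) = -10*(-1/2) = 5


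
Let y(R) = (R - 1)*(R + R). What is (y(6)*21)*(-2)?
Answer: -2520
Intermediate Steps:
y(R) = 2*R*(-1 + R) (y(R) = (-1 + R)*(2*R) = 2*R*(-1 + R))
(y(6)*21)*(-2) = ((2*6*(-1 + 6))*21)*(-2) = ((2*6*5)*21)*(-2) = (60*21)*(-2) = 1260*(-2) = -2520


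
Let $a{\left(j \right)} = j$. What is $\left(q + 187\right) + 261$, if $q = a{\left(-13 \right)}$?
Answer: $435$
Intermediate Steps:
$q = -13$
$\left(q + 187\right) + 261 = \left(-13 + 187\right) + 261 = 174 + 261 = 435$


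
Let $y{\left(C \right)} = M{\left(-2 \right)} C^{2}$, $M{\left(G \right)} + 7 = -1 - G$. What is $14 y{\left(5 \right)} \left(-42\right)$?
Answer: $88200$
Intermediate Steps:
$M{\left(G \right)} = -8 - G$ ($M{\left(G \right)} = -7 - \left(1 + G\right) = -8 - G$)
$y{\left(C \right)} = - 6 C^{2}$ ($y{\left(C \right)} = \left(-8 - -2\right) C^{2} = \left(-8 + 2\right) C^{2} = - 6 C^{2}$)
$14 y{\left(5 \right)} \left(-42\right) = 14 \left(- 6 \cdot 5^{2}\right) \left(-42\right) = 14 \left(\left(-6\right) 25\right) \left(-42\right) = 14 \left(-150\right) \left(-42\right) = \left(-2100\right) \left(-42\right) = 88200$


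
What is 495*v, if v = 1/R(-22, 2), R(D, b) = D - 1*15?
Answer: -495/37 ≈ -13.378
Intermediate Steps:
R(D, b) = -15 + D (R(D, b) = D - 15 = -15 + D)
v = -1/37 (v = 1/(-15 - 22) = 1/(-37) = -1/37 ≈ -0.027027)
495*v = 495*(-1/37) = -495/37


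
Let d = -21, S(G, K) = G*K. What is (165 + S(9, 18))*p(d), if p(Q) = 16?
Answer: 5232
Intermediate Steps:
(165 + S(9, 18))*p(d) = (165 + 9*18)*16 = (165 + 162)*16 = 327*16 = 5232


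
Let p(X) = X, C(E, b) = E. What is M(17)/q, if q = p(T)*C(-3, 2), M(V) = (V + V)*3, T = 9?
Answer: -34/9 ≈ -3.7778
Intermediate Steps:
M(V) = 6*V (M(V) = (2*V)*3 = 6*V)
q = -27 (q = 9*(-3) = -27)
M(17)/q = (6*17)/(-27) = 102*(-1/27) = -34/9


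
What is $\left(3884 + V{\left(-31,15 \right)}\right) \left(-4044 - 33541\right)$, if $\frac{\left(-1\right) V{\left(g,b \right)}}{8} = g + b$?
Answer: $-150791020$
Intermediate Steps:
$V{\left(g,b \right)} = - 8 b - 8 g$ ($V{\left(g,b \right)} = - 8 \left(g + b\right) = - 8 \left(b + g\right) = - 8 b - 8 g$)
$\left(3884 + V{\left(-31,15 \right)}\right) \left(-4044 - 33541\right) = \left(3884 - -128\right) \left(-4044 - 33541\right) = \left(3884 + \left(-120 + 248\right)\right) \left(-37585\right) = \left(3884 + 128\right) \left(-37585\right) = 4012 \left(-37585\right) = -150791020$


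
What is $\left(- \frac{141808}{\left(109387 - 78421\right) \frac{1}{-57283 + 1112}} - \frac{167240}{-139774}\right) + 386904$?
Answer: $\frac{696997150105052}{1082060421} \approx 6.4414 \cdot 10^{5}$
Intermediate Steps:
$\left(- \frac{141808}{\left(109387 - 78421\right) \frac{1}{-57283 + 1112}} - \frac{167240}{-139774}\right) + 386904 = \left(- \frac{141808}{30966 \frac{1}{-56171}} - - \frac{83620}{69887}\right) + 386904 = \left(- \frac{141808}{30966 \left(- \frac{1}{56171}\right)} + \frac{83620}{69887}\right) + 386904 = \left(- \frac{141808}{- \frac{30966}{56171}} + \frac{83620}{69887}\right) + 386904 = \left(\left(-141808\right) \left(- \frac{56171}{30966}\right) + \frac{83620}{69887}\right) + 386904 = \left(\frac{3982748584}{15483} + \frac{83620}{69887}\right) + 386904 = \frac{278343644978468}{1082060421} + 386904 = \frac{696997150105052}{1082060421}$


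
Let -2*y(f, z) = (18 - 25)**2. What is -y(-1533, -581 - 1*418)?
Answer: 49/2 ≈ 24.500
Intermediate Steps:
y(f, z) = -49/2 (y(f, z) = -(18 - 25)**2/2 = -1/2*(-7)**2 = -1/2*49 = -49/2)
-y(-1533, -581 - 1*418) = -1*(-49/2) = 49/2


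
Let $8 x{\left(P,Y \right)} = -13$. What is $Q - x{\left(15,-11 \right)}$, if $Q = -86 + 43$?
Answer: $- \frac{331}{8} \approx -41.375$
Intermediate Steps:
$x{\left(P,Y \right)} = - \frac{13}{8}$ ($x{\left(P,Y \right)} = \frac{1}{8} \left(-13\right) = - \frac{13}{8}$)
$Q = -43$
$Q - x{\left(15,-11 \right)} = -43 - - \frac{13}{8} = -43 + \frac{13}{8} = - \frac{331}{8}$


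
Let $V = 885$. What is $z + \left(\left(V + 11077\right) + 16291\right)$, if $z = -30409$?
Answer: $-2156$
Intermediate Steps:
$z + \left(\left(V + 11077\right) + 16291\right) = -30409 + \left(\left(885 + 11077\right) + 16291\right) = -30409 + \left(11962 + 16291\right) = -30409 + 28253 = -2156$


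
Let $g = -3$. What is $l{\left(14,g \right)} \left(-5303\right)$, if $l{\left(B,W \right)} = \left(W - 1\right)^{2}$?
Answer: $-84848$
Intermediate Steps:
$l{\left(B,W \right)} = \left(-1 + W\right)^{2}$
$l{\left(14,g \right)} \left(-5303\right) = \left(-1 - 3\right)^{2} \left(-5303\right) = \left(-4\right)^{2} \left(-5303\right) = 16 \left(-5303\right) = -84848$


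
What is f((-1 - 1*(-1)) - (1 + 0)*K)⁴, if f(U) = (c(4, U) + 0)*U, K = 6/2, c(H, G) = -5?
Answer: 50625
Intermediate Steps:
K = 3 (K = 6*(½) = 3)
f(U) = -5*U (f(U) = (-5 + 0)*U = -5*U)
f((-1 - 1*(-1)) - (1 + 0)*K)⁴ = (-5*((-1 - 1*(-1)) - (1 + 0)*3))⁴ = (-5*((-1 + 1) - 3))⁴ = (-5*(0 - 1*3))⁴ = (-5*(0 - 3))⁴ = (-5*(-3))⁴ = 15⁴ = 50625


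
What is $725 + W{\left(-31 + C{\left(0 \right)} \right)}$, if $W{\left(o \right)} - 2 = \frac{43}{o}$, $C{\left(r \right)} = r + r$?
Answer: $\frac{22494}{31} \approx 725.61$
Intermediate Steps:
$C{\left(r \right)} = 2 r$
$W{\left(o \right)} = 2 + \frac{43}{o}$
$725 + W{\left(-31 + C{\left(0 \right)} \right)} = 725 + \left(2 + \frac{43}{-31 + 2 \cdot 0}\right) = 725 + \left(2 + \frac{43}{-31 + 0}\right) = 725 + \left(2 + \frac{43}{-31}\right) = 725 + \left(2 + 43 \left(- \frac{1}{31}\right)\right) = 725 + \left(2 - \frac{43}{31}\right) = 725 + \frac{19}{31} = \frac{22494}{31}$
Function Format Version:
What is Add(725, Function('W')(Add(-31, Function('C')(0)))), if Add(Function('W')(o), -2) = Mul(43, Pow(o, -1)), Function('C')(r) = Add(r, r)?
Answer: Rational(22494, 31) ≈ 725.61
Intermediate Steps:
Function('C')(r) = Mul(2, r)
Function('W')(o) = Add(2, Mul(43, Pow(o, -1)))
Add(725, Function('W')(Add(-31, Function('C')(0)))) = Add(725, Add(2, Mul(43, Pow(Add(-31, Mul(2, 0)), -1)))) = Add(725, Add(2, Mul(43, Pow(Add(-31, 0), -1)))) = Add(725, Add(2, Mul(43, Pow(-31, -1)))) = Add(725, Add(2, Mul(43, Rational(-1, 31)))) = Add(725, Add(2, Rational(-43, 31))) = Add(725, Rational(19, 31)) = Rational(22494, 31)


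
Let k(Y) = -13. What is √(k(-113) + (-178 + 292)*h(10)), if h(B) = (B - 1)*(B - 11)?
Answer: I*√1039 ≈ 32.234*I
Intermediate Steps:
h(B) = (-1 + B)*(-11 + B)
√(k(-113) + (-178 + 292)*h(10)) = √(-13 + (-178 + 292)*(11 + 10² - 12*10)) = √(-13 + 114*(11 + 100 - 120)) = √(-13 + 114*(-9)) = √(-13 - 1026) = √(-1039) = I*√1039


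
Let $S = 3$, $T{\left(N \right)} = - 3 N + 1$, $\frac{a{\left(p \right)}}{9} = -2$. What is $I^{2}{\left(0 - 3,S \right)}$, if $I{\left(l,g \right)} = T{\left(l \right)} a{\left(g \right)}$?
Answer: $32400$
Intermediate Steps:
$a{\left(p \right)} = -18$ ($a{\left(p \right)} = 9 \left(-2\right) = -18$)
$T{\left(N \right)} = 1 - 3 N$
$I{\left(l,g \right)} = -18 + 54 l$ ($I{\left(l,g \right)} = \left(1 - 3 l\right) \left(-18\right) = -18 + 54 l$)
$I^{2}{\left(0 - 3,S \right)} = \left(-18 + 54 \left(0 - 3\right)\right)^{2} = \left(-18 + 54 \left(-3\right)\right)^{2} = \left(-18 - 162\right)^{2} = \left(-180\right)^{2} = 32400$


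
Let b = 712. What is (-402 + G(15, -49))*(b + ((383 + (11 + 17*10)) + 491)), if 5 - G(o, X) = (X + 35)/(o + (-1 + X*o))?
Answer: -72257931/103 ≈ -7.0153e+5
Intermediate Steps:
G(o, X) = 5 - (35 + X)/(-1 + o + X*o) (G(o, X) = 5 - (X + 35)/(o + (-1 + X*o)) = 5 - (35 + X)/(-1 + o + X*o))
(-402 + G(15, -49))*(b + ((383 + (11 + 17*10)) + 491)) = (-402 + (-40 - 1*(-49) + 5*15 + 5*(-49)*15)/(-1 + 15 - 49*15))*(712 + ((383 + (11 + 17*10)) + 491)) = (-402 + (-40 + 49 + 75 - 3675)/(-1 + 15 - 735))*(712 + ((383 + (11 + 170)) + 491)) = (-402 - 3591/(-721))*(712 + ((383 + 181) + 491)) = (-402 - 1/721*(-3591))*(712 + (564 + 491)) = (-402 + 513/103)*(712 + 1055) = -40893/103*1767 = -72257931/103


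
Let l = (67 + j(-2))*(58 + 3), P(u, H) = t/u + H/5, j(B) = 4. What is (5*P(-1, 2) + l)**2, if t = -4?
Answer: 18948609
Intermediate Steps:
P(u, H) = -4/u + H/5
l = 4331 (l = (67 + 4)*(58 + 3) = 71*61 = 4331)
(5*P(-1, 2) + l)**2 = (5*(-4/(-1) + (1/5)*2) + 4331)**2 = (5*(-4*(-1) + 2/5) + 4331)**2 = (5*(4 + 2/5) + 4331)**2 = (5*(22/5) + 4331)**2 = (22 + 4331)**2 = 4353**2 = 18948609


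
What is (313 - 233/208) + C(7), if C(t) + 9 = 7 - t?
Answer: 62999/208 ≈ 302.88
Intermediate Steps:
C(t) = -2 - t (C(t) = -9 + (7 - t) = -2 - t)
(313 - 233/208) + C(7) = (313 - 233/208) + (-2 - 1*7) = (313 - 233*1/208) + (-2 - 7) = (313 - 233/208) - 9 = 64871/208 - 9 = 62999/208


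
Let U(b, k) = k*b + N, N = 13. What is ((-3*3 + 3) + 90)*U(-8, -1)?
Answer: 1764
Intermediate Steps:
U(b, k) = 13 + b*k (U(b, k) = k*b + 13 = b*k + 13 = 13 + b*k)
((-3*3 + 3) + 90)*U(-8, -1) = ((-3*3 + 3) + 90)*(13 - 8*(-1)) = ((-9 + 3) + 90)*(13 + 8) = (-6 + 90)*21 = 84*21 = 1764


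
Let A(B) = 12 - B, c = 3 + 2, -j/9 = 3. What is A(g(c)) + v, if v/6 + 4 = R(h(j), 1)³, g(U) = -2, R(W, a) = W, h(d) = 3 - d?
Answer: 161990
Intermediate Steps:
j = -27 (j = -9*3 = -27)
c = 5
v = 161976 (v = -24 + 6*(3 - 1*(-27))³ = -24 + 6*(3 + 27)³ = -24 + 6*30³ = -24 + 6*27000 = -24 + 162000 = 161976)
A(g(c)) + v = (12 - 1*(-2)) + 161976 = (12 + 2) + 161976 = 14 + 161976 = 161990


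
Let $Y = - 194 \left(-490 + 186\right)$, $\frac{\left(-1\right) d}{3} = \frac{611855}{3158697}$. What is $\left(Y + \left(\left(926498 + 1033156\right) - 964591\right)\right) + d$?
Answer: $\frac{1109795997206}{1052899} \approx 1.054 \cdot 10^{6}$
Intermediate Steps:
$d = - \frac{611855}{1052899}$ ($d = - 3 \cdot \frac{611855}{3158697} = - 3 \cdot 611855 \cdot \frac{1}{3158697} = \left(-3\right) \frac{611855}{3158697} = - \frac{611855}{1052899} \approx -0.58111$)
$Y = 58976$ ($Y = \left(-194\right) \left(-304\right) = 58976$)
$\left(Y + \left(\left(926498 + 1033156\right) - 964591\right)\right) + d = \left(58976 + \left(\left(926498 + 1033156\right) - 964591\right)\right) - \frac{611855}{1052899} = \left(58976 + \left(1959654 - 964591\right)\right) - \frac{611855}{1052899} = \left(58976 + 995063\right) - \frac{611855}{1052899} = 1054039 - \frac{611855}{1052899} = \frac{1109795997206}{1052899}$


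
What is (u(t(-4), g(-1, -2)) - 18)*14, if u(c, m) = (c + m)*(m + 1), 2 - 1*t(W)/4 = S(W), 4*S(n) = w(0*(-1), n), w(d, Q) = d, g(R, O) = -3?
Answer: -392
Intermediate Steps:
S(n) = 0 (S(n) = (0*(-1))/4 = (¼)*0 = 0)
t(W) = 8 (t(W) = 8 - 4*0 = 8 + 0 = 8)
u(c, m) = (1 + m)*(c + m) (u(c, m) = (c + m)*(1 + m) = (1 + m)*(c + m))
(u(t(-4), g(-1, -2)) - 18)*14 = ((8 - 3 + (-3)² + 8*(-3)) - 18)*14 = ((8 - 3 + 9 - 24) - 18)*14 = (-10 - 18)*14 = -28*14 = -392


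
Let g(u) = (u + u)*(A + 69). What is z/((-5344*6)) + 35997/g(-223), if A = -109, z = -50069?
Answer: 127964923/35751360 ≈ 3.5793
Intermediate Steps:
g(u) = -80*u (g(u) = (u + u)*(-109 + 69) = (2*u)*(-40) = -80*u)
z/((-5344*6)) + 35997/g(-223) = -50069/((-5344*6)) + 35997/((-80*(-223))) = -50069/(-32064) + 35997/17840 = -50069*(-1/32064) + 35997*(1/17840) = 50069/32064 + 35997/17840 = 127964923/35751360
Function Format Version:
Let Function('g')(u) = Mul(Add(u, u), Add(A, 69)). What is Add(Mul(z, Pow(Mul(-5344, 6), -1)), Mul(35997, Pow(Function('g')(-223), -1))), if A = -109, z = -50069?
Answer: Rational(127964923, 35751360) ≈ 3.5793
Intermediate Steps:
Function('g')(u) = Mul(-80, u) (Function('g')(u) = Mul(Add(u, u), Add(-109, 69)) = Mul(Mul(2, u), -40) = Mul(-80, u))
Add(Mul(z, Pow(Mul(-5344, 6), -1)), Mul(35997, Pow(Function('g')(-223), -1))) = Add(Mul(-50069, Pow(Mul(-5344, 6), -1)), Mul(35997, Pow(Mul(-80, -223), -1))) = Add(Mul(-50069, Pow(-32064, -1)), Mul(35997, Pow(17840, -1))) = Add(Mul(-50069, Rational(-1, 32064)), Mul(35997, Rational(1, 17840))) = Add(Rational(50069, 32064), Rational(35997, 17840)) = Rational(127964923, 35751360)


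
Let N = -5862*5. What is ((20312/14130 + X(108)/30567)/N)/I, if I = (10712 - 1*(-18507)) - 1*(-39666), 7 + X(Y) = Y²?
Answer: -130931719/145339683330264750 ≈ -9.0087e-10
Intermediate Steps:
X(Y) = -7 + Y²
N = -29310
I = 68885 (I = (10712 + 18507) + 39666 = 29219 + 39666 = 68885)
((20312/14130 + X(108)/30567)/N)/I = ((20312/14130 + (-7 + 108²)/30567)/(-29310))/68885 = ((20312*(1/14130) + (-7 + 11664)*(1/30567))*(-1/29310))*(1/68885) = ((10156/7065 + 11657*(1/30567))*(-1/29310))*(1/68885) = ((10156/7065 + 11657/30567)*(-1/29310))*(1/68885) = ((130931719/71985285)*(-1/29310))*(1/68885) = -130931719/2109888703350*1/68885 = -130931719/145339683330264750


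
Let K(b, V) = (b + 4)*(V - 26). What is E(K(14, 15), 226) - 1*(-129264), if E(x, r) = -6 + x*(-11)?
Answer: 131436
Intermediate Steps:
K(b, V) = (-26 + V)*(4 + b) (K(b, V) = (4 + b)*(-26 + V) = (-26 + V)*(4 + b))
E(x, r) = -6 - 11*x
E(K(14, 15), 226) - 1*(-129264) = (-6 - 11*(-104 - 26*14 + 4*15 + 15*14)) - 1*(-129264) = (-6 - 11*(-104 - 364 + 60 + 210)) + 129264 = (-6 - 11*(-198)) + 129264 = (-6 + 2178) + 129264 = 2172 + 129264 = 131436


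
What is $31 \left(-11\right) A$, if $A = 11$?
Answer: $-3751$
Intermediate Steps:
$31 \left(-11\right) A = 31 \left(-11\right) 11 = \left(-341\right) 11 = -3751$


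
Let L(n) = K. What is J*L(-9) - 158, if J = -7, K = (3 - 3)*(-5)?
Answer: -158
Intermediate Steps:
K = 0 (K = 0*(-5) = 0)
L(n) = 0
J*L(-9) - 158 = -7*0 - 158 = 0 - 158 = -158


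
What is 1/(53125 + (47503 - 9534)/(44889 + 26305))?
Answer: 71194/3782219219 ≈ 1.8823e-5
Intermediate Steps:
1/(53125 + (47503 - 9534)/(44889 + 26305)) = 1/(53125 + 37969/71194) = 1/(3782219219/71194) = 71194/3782219219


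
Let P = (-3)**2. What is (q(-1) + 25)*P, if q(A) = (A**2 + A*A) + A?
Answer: 234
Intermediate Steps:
q(A) = A + 2*A**2 (q(A) = (A**2 + A**2) + A = 2*A**2 + A = A + 2*A**2)
P = 9
(q(-1) + 25)*P = (-(1 + 2*(-1)) + 25)*9 = (-(1 - 2) + 25)*9 = (-1*(-1) + 25)*9 = (1 + 25)*9 = 26*9 = 234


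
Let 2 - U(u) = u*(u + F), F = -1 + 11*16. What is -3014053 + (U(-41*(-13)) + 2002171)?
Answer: -1389244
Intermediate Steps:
F = 175 (F = -1 + 176 = 175)
U(u) = 2 - u*(175 + u) (U(u) = 2 - u*(u + 175) = 2 - u*(175 + u))
-3014053 + (U(-41*(-13)) + 2002171) = -3014053 + ((2 - (-41*(-13))² - (-7175)*(-13)) + 2002171) = -3014053 + ((2 - 1*533² - 175*533) + 2002171) = -3014053 + ((2 - 1*284089 - 93275) + 2002171) = -3014053 + ((2 - 284089 - 93275) + 2002171) = -3014053 + (-377362 + 2002171) = -3014053 + 1624809 = -1389244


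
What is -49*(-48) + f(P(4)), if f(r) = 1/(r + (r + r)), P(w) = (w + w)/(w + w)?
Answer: 7057/3 ≈ 2352.3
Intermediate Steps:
P(w) = 1 (P(w) = (2*w)/((2*w)) = (2*w)*(1/(2*w)) = 1)
f(r) = 1/(3*r) (f(r) = 1/(r + 2*r) = 1/(3*r))
-49*(-48) + f(P(4)) = -49*(-48) + (1/3)/1 = 2352 + (1/3)*1 = 2352 + 1/3 = 7057/3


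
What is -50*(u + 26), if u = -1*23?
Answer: -150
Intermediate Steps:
u = -23
-50*(u + 26) = -50*(-23 + 26) = -50*3 = -150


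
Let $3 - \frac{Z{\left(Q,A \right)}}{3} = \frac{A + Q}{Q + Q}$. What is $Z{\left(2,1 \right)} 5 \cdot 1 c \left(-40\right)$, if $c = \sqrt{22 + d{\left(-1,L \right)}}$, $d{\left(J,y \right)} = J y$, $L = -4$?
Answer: $- 1350 \sqrt{26} \approx -6883.7$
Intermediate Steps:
$Z{\left(Q,A \right)} = 9 - \frac{3 \left(A + Q\right)}{2 Q}$ ($Z{\left(Q,A \right)} = 9 - 3 \frac{A + Q}{Q + Q} = 9 - 3 \frac{A + Q}{2 Q} = 9 - \frac{3 \left(A + Q\right)}{2 Q}$)
$c = \sqrt{26}$ ($c = \sqrt{22 - -4} = \sqrt{22 + 4} = \sqrt{26} \approx 5.099$)
$Z{\left(2,1 \right)} 5 \cdot 1 c \left(-40\right) = \frac{3 \left(\left(-1\right) 1 + 5 \cdot 2\right)}{2 \cdot 2} \cdot 5 \cdot 1 \sqrt{26} \left(-40\right) = \frac{3}{2} \cdot \frac{1}{2} \left(-1 + 10\right) 5 \cdot 1 \sqrt{26} \left(-40\right) = \frac{3}{2} \cdot \frac{1}{2} \cdot 9 \cdot 5 \cdot 1 \sqrt{26} \left(-40\right) = \frac{27}{4} \cdot 5 \cdot 1 \sqrt{26} \left(-40\right) = \frac{135}{4} \cdot 1 \sqrt{26} \left(-40\right) = \frac{135 \sqrt{26}}{4} \left(-40\right) = - 1350 \sqrt{26}$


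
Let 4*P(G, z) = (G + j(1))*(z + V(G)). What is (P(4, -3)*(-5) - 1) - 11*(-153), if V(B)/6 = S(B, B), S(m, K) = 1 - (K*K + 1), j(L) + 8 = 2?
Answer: 2869/2 ≈ 1434.5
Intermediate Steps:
j(L) = -6 (j(L) = -8 + 2 = -6)
S(m, K) = -K² (S(m, K) = 1 - (K² + 1) = 1 - (1 + K²) = 1 + (-1 - K²) = -K²)
V(B) = -6*B² (V(B) = 6*(-B²) = -6*B²)
P(G, z) = (-6 + G)*(z - 6*G²)/4 (P(G, z) = ((G - 6)*(z - 6*G²))/4 = ((-6 + G)*(z - 6*G²))/4 = (-6 + G)*(z - 6*G²)/4)
(P(4, -3)*(-5) - 1) - 11*(-153) = ((9*4² - 3/2*(-3) - 3/2*4³ + (¼)*4*(-3))*(-5) - 1) - 11*(-153) = ((9*16 + 9/2 - 3/2*64 - 3)*(-5) - 1) + 1683 = ((144 + 9/2 - 96 - 3)*(-5) - 1) + 1683 = ((99/2)*(-5) - 1) + 1683 = (-495/2 - 1) + 1683 = -497/2 + 1683 = 2869/2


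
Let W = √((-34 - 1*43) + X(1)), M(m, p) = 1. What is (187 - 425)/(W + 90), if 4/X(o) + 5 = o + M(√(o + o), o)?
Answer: -1836/701 + 34*I*√705/3505 ≈ -2.6191 + 0.25756*I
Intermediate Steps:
X(o) = 4/(-4 + o) (X(o) = 4/(-5 + (o + 1)) = 4/(-5 + (1 + o)) = 4/(-4 + o))
W = I*√705/3 (W = √((-34 - 1*43) + 4/(-4 + 1)) = √((-34 - 43) + 4/(-3)) = √(-77 + 4*(-⅓)) = √(-77 - 4/3) = √(-235/3) = I*√705/3 ≈ 8.8506*I)
(187 - 425)/(W + 90) = (187 - 425)/(I*√705/3 + 90) = -238/(90 + I*√705/3)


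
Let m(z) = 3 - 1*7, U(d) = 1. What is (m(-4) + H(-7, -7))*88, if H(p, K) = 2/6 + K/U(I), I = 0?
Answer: -2816/3 ≈ -938.67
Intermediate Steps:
m(z) = -4 (m(z) = 3 - 7 = -4)
H(p, K) = ⅓ + K (H(p, K) = 2/6 + K/1 = 2*(⅙) + K*1 = ⅓ + K)
(m(-4) + H(-7, -7))*88 = (-4 + (⅓ - 7))*88 = (-4 - 20/3)*88 = -32/3*88 = -2816/3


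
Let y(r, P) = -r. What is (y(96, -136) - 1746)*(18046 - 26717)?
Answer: 15971982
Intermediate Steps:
(y(96, -136) - 1746)*(18046 - 26717) = (-1*96 - 1746)*(18046 - 26717) = (-96 - 1746)*(-8671) = -1842*(-8671) = 15971982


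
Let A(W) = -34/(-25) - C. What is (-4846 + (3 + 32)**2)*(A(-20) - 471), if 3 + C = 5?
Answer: 42695211/25 ≈ 1.7078e+6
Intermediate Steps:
C = 2 (C = -3 + 5 = 2)
A(W) = -16/25 (A(W) = -34/(-25) - 1*2 = -34*(-1/25) - 2 = 34/25 - 2 = -16/25)
(-4846 + (3 + 32)**2)*(A(-20) - 471) = (-4846 + (3 + 32)**2)*(-16/25 - 471) = (-4846 + 35**2)*(-11791/25) = (-4846 + 1225)*(-11791/25) = -3621*(-11791/25) = 42695211/25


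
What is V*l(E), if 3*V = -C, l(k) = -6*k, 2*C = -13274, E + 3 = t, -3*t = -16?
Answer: -92918/3 ≈ -30973.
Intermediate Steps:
t = 16/3 (t = -⅓*(-16) = 16/3 ≈ 5.3333)
E = 7/3 (E = -3 + 16/3 = 7/3 ≈ 2.3333)
C = -6637 (C = (½)*(-13274) = -6637)
V = 6637/3 (V = (-1*(-6637))/3 = (⅓)*6637 = 6637/3 ≈ 2212.3)
V*l(E) = 6637*(-6*7/3)/3 = (6637/3)*(-14) = -92918/3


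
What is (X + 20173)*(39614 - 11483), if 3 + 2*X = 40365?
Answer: 1135198374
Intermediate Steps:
X = 20181 (X = -3/2 + (1/2)*40365 = -3/2 + 40365/2 = 20181)
(X + 20173)*(39614 - 11483) = (20181 + 20173)*(39614 - 11483) = 40354*28131 = 1135198374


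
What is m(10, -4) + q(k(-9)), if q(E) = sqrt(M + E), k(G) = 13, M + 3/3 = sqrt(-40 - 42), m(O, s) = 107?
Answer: 107 + sqrt(12 + I*sqrt(82)) ≈ 110.68 + 1.2315*I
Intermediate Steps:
M = -1 + I*sqrt(82) (M = -1 + sqrt(-40 - 42) = -1 + sqrt(-82) = -1 + I*sqrt(82) ≈ -1.0 + 9.0554*I)
q(E) = sqrt(-1 + E + I*sqrt(82)) (q(E) = sqrt((-1 + I*sqrt(82)) + E) = sqrt(-1 + E + I*sqrt(82)))
m(10, -4) + q(k(-9)) = 107 + sqrt(-1 + 13 + I*sqrt(82)) = 107 + sqrt(12 + I*sqrt(82))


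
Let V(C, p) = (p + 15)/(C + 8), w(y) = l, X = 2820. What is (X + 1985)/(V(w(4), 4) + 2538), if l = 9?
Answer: 16337/8633 ≈ 1.8924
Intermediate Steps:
w(y) = 9
V(C, p) = (15 + p)/(8 + C)
(X + 1985)/(V(w(4), 4) + 2538) = (2820 + 1985)/((15 + 4)/(8 + 9) + 2538) = 4805/(19/17 + 2538) = 4805/(43165/17) = 4805*(17/43165) = 16337/8633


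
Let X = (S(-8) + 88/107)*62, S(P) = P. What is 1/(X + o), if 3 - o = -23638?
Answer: 107/2481971 ≈ 4.3111e-5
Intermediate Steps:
o = 23641 (o = 3 - 1*(-23638) = 3 + 23638 = 23641)
X = -47616/107 (X = (-8 + 88/107)*62 = -768/107*62 = -47616/107 ≈ -445.01)
1/(X + o) = 1/(-47616/107 + 23641) = 1/(2481971/107) = 107/2481971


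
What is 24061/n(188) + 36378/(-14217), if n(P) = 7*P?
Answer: 14009609/890932 ≈ 15.725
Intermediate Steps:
24061/n(188) + 36378/(-14217) = 24061/((7*188)) + 36378/(-14217) = 24061/1316 + 36378*(-1/14217) = 24061*(1/1316) - 12126/4739 = 24061/1316 - 12126/4739 = 14009609/890932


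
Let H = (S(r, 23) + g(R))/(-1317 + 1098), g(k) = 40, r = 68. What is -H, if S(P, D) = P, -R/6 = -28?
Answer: 36/73 ≈ 0.49315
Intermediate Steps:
R = 168 (R = -6*(-28) = 168)
H = -36/73 (H = (68 + 40)/(-1317 + 1098) = 108/(-219) = 108*(-1/219) = -36/73 ≈ -0.49315)
-H = -1*(-36/73) = 36/73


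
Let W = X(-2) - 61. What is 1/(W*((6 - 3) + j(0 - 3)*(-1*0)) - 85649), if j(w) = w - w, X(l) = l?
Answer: -1/85838 ≈ -1.1650e-5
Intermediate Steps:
j(w) = 0
W = -63 (W = -2 - 61 = -63)
1/(W*((6 - 3) + j(0 - 3)*(-1*0)) - 85649) = 1/(-63*((6 - 3) + 0*(-1*0)) - 85649) = 1/(-63*(3 + 0*0) - 85649) = 1/(-63*(3 + 0) - 85649) = 1/(-63*3 - 85649) = 1/(-189 - 85649) = 1/(-85838) = -1/85838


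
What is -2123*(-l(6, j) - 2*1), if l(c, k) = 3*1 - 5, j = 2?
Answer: 0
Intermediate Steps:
l(c, k) = -2 (l(c, k) = 3 - 5 = -2)
-2123*(-l(6, j) - 2*1) = -2123*(-1*(-2) - 2*1) = -2123*(2 - 2) = -2123*0 = 0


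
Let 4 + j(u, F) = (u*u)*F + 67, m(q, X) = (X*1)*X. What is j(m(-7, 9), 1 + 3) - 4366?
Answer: 21941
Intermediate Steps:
m(q, X) = X² (m(q, X) = X*X = X²)
j(u, F) = 63 + F*u² (j(u, F) = -4 + ((u*u)*F + 67) = -4 + (u²*F + 67) = -4 + (F*u² + 67) = -4 + (67 + F*u²) = 63 + F*u²)
j(m(-7, 9), 1 + 3) - 4366 = (63 + (1 + 3)*(9²)²) - 4366 = (63 + 4*81²) - 4366 = (63 + 4*6561) - 4366 = (63 + 26244) - 4366 = 26307 - 4366 = 21941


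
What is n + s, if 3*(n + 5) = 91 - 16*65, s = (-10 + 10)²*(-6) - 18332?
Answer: -55960/3 ≈ -18653.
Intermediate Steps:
s = -18332 (s = 0²*(-6) - 18332 = 0*(-6) - 18332 = 0 - 18332 = -18332)
n = -964/3 (n = -5 + (91 - 16*65)/3 = -5 + (91 - 1040)/3 = -5 + (⅓)*(-949) = -5 - 949/3 = -964/3 ≈ -321.33)
n + s = -964/3 - 18332 = -55960/3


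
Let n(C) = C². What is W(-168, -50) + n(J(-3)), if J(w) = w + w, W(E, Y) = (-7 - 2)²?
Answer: 117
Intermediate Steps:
W(E, Y) = 81 (W(E, Y) = (-9)² = 81)
J(w) = 2*w
W(-168, -50) + n(J(-3)) = 81 + (2*(-3))² = 81 + (-6)² = 81 + 36 = 117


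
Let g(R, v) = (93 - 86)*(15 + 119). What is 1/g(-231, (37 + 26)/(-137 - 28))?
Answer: 1/938 ≈ 0.0010661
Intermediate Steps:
g(R, v) = 938 (g(R, v) = 7*134 = 938)
1/g(-231, (37 + 26)/(-137 - 28)) = 1/938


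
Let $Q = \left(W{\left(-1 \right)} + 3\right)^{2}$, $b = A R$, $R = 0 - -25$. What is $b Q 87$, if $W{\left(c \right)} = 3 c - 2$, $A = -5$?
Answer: $-43500$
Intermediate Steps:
$R = 25$ ($R = 0 + 25 = 25$)
$b = -125$ ($b = \left(-5\right) 25 = -125$)
$W{\left(c \right)} = -2 + 3 c$
$Q = 4$ ($Q = \left(\left(-2 + 3 \left(-1\right)\right) + 3\right)^{2} = \left(\left(-2 - 3\right) + 3\right)^{2} = \left(-5 + 3\right)^{2} = \left(-2\right)^{2} = 4$)
$b Q 87 = \left(-125\right) 4 \cdot 87 = \left(-500\right) 87 = -43500$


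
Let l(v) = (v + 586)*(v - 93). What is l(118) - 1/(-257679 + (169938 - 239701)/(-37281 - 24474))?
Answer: 280066985184955/15912896882 ≈ 17600.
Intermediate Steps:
l(v) = (-93 + v)*(586 + v) (l(v) = (586 + v)*(-93 + v) = (-93 + v)*(586 + v))
l(118) - 1/(-257679 + (169938 - 239701)/(-37281 - 24474)) = (-54498 + 118² + 493*118) - 1/(-257679 + (169938 - 239701)/(-37281 - 24474)) = (-54498 + 13924 + 58174) - 1/(-257679 - 69763/(-61755)) = 17600 - 1/(-257679 - 69763*(-1/61755)) = 17600 - 1/(-257679 + 69763/61755) = 17600 - 1/(-15912896882/61755) = 17600 - 1*(-61755/15912896882) = 17600 + 61755/15912896882 = 280066985184955/15912896882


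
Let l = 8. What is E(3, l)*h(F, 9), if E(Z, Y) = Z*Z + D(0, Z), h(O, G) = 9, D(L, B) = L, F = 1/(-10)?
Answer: 81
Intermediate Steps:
F = -1/10 ≈ -0.10000
E(Z, Y) = Z**2 (E(Z, Y) = Z*Z + 0 = Z**2 + 0 = Z**2)
E(3, l)*h(F, 9) = 3**2*9 = 9*9 = 81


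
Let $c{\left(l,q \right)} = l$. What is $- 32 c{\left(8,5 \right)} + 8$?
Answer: $-248$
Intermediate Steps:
$- 32 c{\left(8,5 \right)} + 8 = \left(-32\right) 8 + 8 = -256 + 8 = -248$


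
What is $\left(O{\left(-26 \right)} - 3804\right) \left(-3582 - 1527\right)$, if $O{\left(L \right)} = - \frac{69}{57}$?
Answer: $\frac{369375591}{19} \approx 1.9441 \cdot 10^{7}$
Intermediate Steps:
$O{\left(L \right)} = - \frac{23}{19}$ ($O{\left(L \right)} = \left(-69\right) \frac{1}{57} = - \frac{23}{19}$)
$\left(O{\left(-26 \right)} - 3804\right) \left(-3582 - 1527\right) = \left(- \frac{23}{19} - 3804\right) \left(-3582 - 1527\right) = \left(- \frac{72299}{19}\right) \left(-5109\right) = \frac{369375591}{19}$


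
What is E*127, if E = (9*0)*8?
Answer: 0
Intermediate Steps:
E = 0 (E = 0*8 = 0)
E*127 = 0*127 = 0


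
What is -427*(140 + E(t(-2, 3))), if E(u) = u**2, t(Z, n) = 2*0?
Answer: -59780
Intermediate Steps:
t(Z, n) = 0
-427*(140 + E(t(-2, 3))) = -427*(140 + 0**2) = -427*(140 + 0) = -427*140 = -59780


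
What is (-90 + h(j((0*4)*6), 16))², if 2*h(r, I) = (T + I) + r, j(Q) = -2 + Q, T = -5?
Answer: 29241/4 ≈ 7310.3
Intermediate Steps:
h(r, I) = -5/2 + I/2 + r/2 (h(r, I) = ((-5 + I) + r)/2 = (-5 + I + r)/2 = -5/2 + I/2 + r/2)
(-90 + h(j((0*4)*6), 16))² = (-90 + (-5/2 + (½)*16 + (-2 + (0*4)*6)/2))² = (-90 + (-5/2 + 8 + (-2 + 0*6)/2))² = (-90 + (-5/2 + 8 + (-2 + 0)/2))² = (-90 + (-5/2 + 8 + (½)*(-2)))² = (-90 + (-5/2 + 8 - 1))² = (-90 + 9/2)² = (-171/2)² = 29241/4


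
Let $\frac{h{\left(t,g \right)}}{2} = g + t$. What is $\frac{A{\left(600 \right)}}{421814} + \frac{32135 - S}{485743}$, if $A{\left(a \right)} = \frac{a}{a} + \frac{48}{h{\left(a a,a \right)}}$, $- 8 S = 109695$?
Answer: $\frac{1162294304345397}{12314081187900200} \approx 0.094387$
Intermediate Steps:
$S = - \frac{109695}{8}$ ($S = \left(- \frac{1}{8}\right) 109695 = - \frac{109695}{8} \approx -13712.0$)
$h{\left(t,g \right)} = 2 g + 2 t$ ($h{\left(t,g \right)} = 2 \left(g + t\right) = 2 g + 2 t$)
$A{\left(a \right)} = 1 + \frac{48}{2 a + 2 a^{2}}$ ($A{\left(a \right)} = \frac{a}{a} + \frac{48}{2 a + 2 a a} = 1 + \frac{48}{2 a + 2 a^{2}}$)
$\frac{A{\left(600 \right)}}{421814} + \frac{32135 - S}{485743} = \frac{\frac{1}{600} \frac{1}{1 + 600} \left(24 + 600 + 600^{2}\right)}{421814} + \frac{32135 - - \frac{109695}{8}}{485743} = \frac{24 + 600 + 360000}{600 \cdot 601} \cdot \frac{1}{421814} + \left(32135 + \frac{109695}{8}\right) \frac{1}{485743} = \frac{1}{600} \cdot \frac{1}{601} \cdot 360624 \cdot \frac{1}{421814} + \frac{366775}{8} \cdot \frac{1}{485743} = \frac{15026}{15025} \cdot \frac{1}{421814} + \frac{366775}{3885944} = \frac{7513}{3168877675} + \frac{366775}{3885944} = \frac{1162294304345397}{12314081187900200}$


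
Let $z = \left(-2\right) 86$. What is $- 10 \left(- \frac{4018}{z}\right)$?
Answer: $- \frac{10045}{43} \approx -233.6$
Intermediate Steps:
$z = -172$
$- 10 \left(- \frac{4018}{z}\right) = - 10 \left(- \frac{4018}{-172}\right) = - 10 \left(\left(-4018\right) \left(- \frac{1}{172}\right)\right) = \left(-10\right) \frac{2009}{86} = - \frac{10045}{43}$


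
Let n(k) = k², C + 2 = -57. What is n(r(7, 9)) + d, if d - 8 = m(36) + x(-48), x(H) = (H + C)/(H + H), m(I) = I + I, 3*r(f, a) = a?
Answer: 8651/96 ≈ 90.115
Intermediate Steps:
C = -59 (C = -2 - 57 = -59)
r(f, a) = a/3
m(I) = 2*I
x(H) = (-59 + H)/(2*H) (x(H) = (H - 59)/(H + H) = (-59 + H)/((2*H)) = (-59 + H)*(1/(2*H)) = (-59 + H)/(2*H))
d = 7787/96 (d = 8 + (2*36 + (½)*(-59 - 48)/(-48)) = 8 + (72 + (½)*(-1/48)*(-107)) = 8 + (72 + 107/96) = 8 + 7019/96 = 7787/96 ≈ 81.115)
n(r(7, 9)) + d = ((⅓)*9)² + 7787/96 = 3² + 7787/96 = 9 + 7787/96 = 8651/96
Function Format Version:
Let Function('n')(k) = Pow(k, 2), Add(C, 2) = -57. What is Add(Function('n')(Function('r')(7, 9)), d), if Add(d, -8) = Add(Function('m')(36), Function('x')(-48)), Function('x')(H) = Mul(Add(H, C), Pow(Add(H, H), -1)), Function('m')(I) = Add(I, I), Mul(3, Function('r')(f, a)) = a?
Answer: Rational(8651, 96) ≈ 90.115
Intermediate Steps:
C = -59 (C = Add(-2, -57) = -59)
Function('r')(f, a) = Mul(Rational(1, 3), a)
Function('m')(I) = Mul(2, I)
Function('x')(H) = Mul(Rational(1, 2), Pow(H, -1), Add(-59, H)) (Function('x')(H) = Mul(Add(H, -59), Pow(Add(H, H), -1)) = Mul(Add(-59, H), Pow(Mul(2, H), -1)) = Mul(Add(-59, H), Mul(Rational(1, 2), Pow(H, -1))) = Mul(Rational(1, 2), Pow(H, -1), Add(-59, H)))
d = Rational(7787, 96) (d = Add(8, Add(Mul(2, 36), Mul(Rational(1, 2), Pow(-48, -1), Add(-59, -48)))) = Add(8, Add(72, Mul(Rational(1, 2), Rational(-1, 48), -107))) = Add(8, Add(72, Rational(107, 96))) = Add(8, Rational(7019, 96)) = Rational(7787, 96) ≈ 81.115)
Add(Function('n')(Function('r')(7, 9)), d) = Add(Pow(Mul(Rational(1, 3), 9), 2), Rational(7787, 96)) = Add(Pow(3, 2), Rational(7787, 96)) = Add(9, Rational(7787, 96)) = Rational(8651, 96)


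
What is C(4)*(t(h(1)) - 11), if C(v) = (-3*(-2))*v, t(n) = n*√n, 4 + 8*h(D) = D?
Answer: -264 - 9*I*√6/4 ≈ -264.0 - 5.5114*I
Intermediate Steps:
h(D) = -½ + D/8
t(n) = n^(3/2)
C(v) = 6*v
C(4)*(t(h(1)) - 11) = (6*4)*((-½ + (⅛)*1)^(3/2) - 11) = 24*((-½ + ⅛)^(3/2) - 11) = 24*((-3/8)^(3/2) - 11) = 24*(-3*I*√6/32 - 11) = 24*(-11 - 3*I*√6/32) = -264 - 9*I*√6/4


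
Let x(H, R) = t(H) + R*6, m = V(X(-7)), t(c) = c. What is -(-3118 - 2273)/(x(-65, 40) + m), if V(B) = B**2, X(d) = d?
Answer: 5391/224 ≈ 24.067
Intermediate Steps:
m = 49 (m = (-7)**2 = 49)
x(H, R) = H + 6*R (x(H, R) = H + R*6 = H + 6*R)
-(-3118 - 2273)/(x(-65, 40) + m) = -(-3118 - 2273)/((-65 + 6*40) + 49) = -(-5391)/((-65 + 240) + 49) = -(-5391)/(175 + 49) = -(-5391)/224 = -1*(-5391/224) = 5391/224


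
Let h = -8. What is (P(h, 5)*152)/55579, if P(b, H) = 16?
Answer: 2432/55579 ≈ 0.043758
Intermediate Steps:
(P(h, 5)*152)/55579 = (16*152)/55579 = 2432*(1/55579) = 2432/55579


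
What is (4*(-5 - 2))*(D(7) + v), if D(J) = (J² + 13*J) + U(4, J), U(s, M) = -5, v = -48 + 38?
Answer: -3500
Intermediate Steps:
v = -10
D(J) = -5 + J² + 13*J (D(J) = (J² + 13*J) - 5 = -5 + J² + 13*J)
(4*(-5 - 2))*(D(7) + v) = (4*(-5 - 2))*((-5 + 7² + 13*7) - 10) = (4*(-7))*((-5 + 49 + 91) - 10) = -28*(135 - 10) = -28*125 = -3500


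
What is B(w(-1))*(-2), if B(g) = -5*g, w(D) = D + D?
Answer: -20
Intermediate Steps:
w(D) = 2*D
B(w(-1))*(-2) = -10*(-1)*(-2) = -5*(-2)*(-2) = 10*(-2) = -20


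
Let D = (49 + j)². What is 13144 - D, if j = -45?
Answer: 13128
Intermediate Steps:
D = 16 (D = (49 - 45)² = 4² = 16)
13144 - D = 13144 - 1*16 = 13144 - 16 = 13128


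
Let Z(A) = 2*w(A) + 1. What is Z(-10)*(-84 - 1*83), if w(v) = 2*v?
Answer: 6513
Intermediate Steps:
Z(A) = 1 + 4*A (Z(A) = 2*(2*A) + 1 = 4*A + 1 = 1 + 4*A)
Z(-10)*(-84 - 1*83) = (1 + 4*(-10))*(-84 - 1*83) = (1 - 40)*(-84 - 83) = -39*(-167) = 6513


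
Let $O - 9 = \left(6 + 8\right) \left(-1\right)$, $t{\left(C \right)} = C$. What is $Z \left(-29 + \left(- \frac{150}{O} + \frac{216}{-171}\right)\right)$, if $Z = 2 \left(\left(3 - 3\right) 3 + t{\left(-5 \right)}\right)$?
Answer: $\frac{50}{19} \approx 2.6316$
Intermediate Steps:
$Z = -10$ ($Z = 2 \left(\left(3 - 3\right) 3 - 5\right) = 2 \left(0 \cdot 3 - 5\right) = 2 \left(0 - 5\right) = 2 \left(-5\right) = -10$)
$O = -5$ ($O = 9 + \left(6 + 8\right) \left(-1\right) = 9 + 14 \left(-1\right) = 9 - 14 = -5$)
$Z \left(-29 + \left(- \frac{150}{O} + \frac{216}{-171}\right)\right) = - 10 \left(-29 + \left(- \frac{150}{-5} + \frac{216}{-171}\right)\right) = - 10 \left(-29 + \left(\left(-150\right) \left(- \frac{1}{5}\right) + 216 \left(- \frac{1}{171}\right)\right)\right) = - 10 \left(-29 + \left(30 - \frac{24}{19}\right)\right) = - 10 \left(-29 + \frac{546}{19}\right) = \left(-10\right) \left(- \frac{5}{19}\right) = \frac{50}{19}$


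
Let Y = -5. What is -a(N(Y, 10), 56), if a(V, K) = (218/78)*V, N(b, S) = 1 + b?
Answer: 436/39 ≈ 11.179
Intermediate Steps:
a(V, K) = 109*V/39 (a(V, K) = (218*(1/78))*V = 109*V/39)
-a(N(Y, 10), 56) = -109*(1 - 5)/39 = -109*(-4)/39 = -1*(-436/39) = 436/39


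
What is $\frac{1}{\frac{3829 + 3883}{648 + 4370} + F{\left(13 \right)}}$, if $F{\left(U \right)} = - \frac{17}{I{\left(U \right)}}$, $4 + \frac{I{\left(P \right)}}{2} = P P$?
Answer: $\frac{827970}{1229827} \approx 0.67324$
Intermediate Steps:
$I{\left(P \right)} = -8 + 2 P^{2}$ ($I{\left(P \right)} = -8 + 2 P P = -8 + 2 P^{2}$)
$F{\left(U \right)} = - \frac{17}{-8 + 2 U^{2}}$
$\frac{1}{\frac{3829 + 3883}{648 + 4370} + F{\left(13 \right)}} = \frac{1}{\frac{3829 + 3883}{648 + 4370} - \frac{17}{-8 + 2 \cdot 13^{2}}} = \frac{1}{\frac{7712}{5018} - \frac{17}{-8 + 2 \cdot 169}} = \frac{1}{7712 \cdot \frac{1}{5018} - \frac{17}{-8 + 338}} = \frac{1}{\frac{3856}{2509} - \frac{17}{330}} = \frac{1}{\frac{1229827}{827970}} = \frac{827970}{1229827}$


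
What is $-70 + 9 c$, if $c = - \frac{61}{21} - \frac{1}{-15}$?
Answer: $- \frac{3344}{35} \approx -95.543$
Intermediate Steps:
$c = - \frac{298}{105}$ ($c = \left(-61\right) \frac{1}{21} - - \frac{1}{15} = - \frac{61}{21} + \frac{1}{15} = - \frac{298}{105} \approx -2.8381$)
$-70 + 9 c = -70 + 9 \left(- \frac{298}{105}\right) = -70 - \frac{894}{35} = - \frac{3344}{35}$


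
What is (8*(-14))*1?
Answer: -112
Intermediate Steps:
(8*(-14))*1 = -112*1 = -112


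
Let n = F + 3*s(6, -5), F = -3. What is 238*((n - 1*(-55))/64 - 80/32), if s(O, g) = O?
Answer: -5355/16 ≈ -334.69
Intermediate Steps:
n = 15 (n = -3 + 3*6 = -3 + 18 = 15)
238*((n - 1*(-55))/64 - 80/32) = 238*((15 - 1*(-55))/64 - 80/32) = 238*((15 + 55)*(1/64) - 80*1/32) = 238*(70*(1/64) - 5/2) = 238*(35/32 - 5/2) = 238*(-45/32) = -5355/16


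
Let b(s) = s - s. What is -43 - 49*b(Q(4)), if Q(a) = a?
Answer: -43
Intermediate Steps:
b(s) = 0
-43 - 49*b(Q(4)) = -43 - 49*0 = -43 + 0 = -43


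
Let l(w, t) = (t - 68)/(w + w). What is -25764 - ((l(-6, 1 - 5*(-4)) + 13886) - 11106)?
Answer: -342575/12 ≈ -28548.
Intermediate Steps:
l(w, t) = (-68 + t)/(2*w) (l(w, t) = (-68 + t)/((2*w)) = (-68 + t)*(1/(2*w)) = (-68 + t)/(2*w))
-25764 - ((l(-6, 1 - 5*(-4)) + 13886) - 11106) = -25764 - (((½)*(-68 + (1 - 5*(-4)))/(-6) + 13886) - 11106) = -25764 - (((½)*(-⅙)*(-68 + (1 + 20)) + 13886) - 11106) = -25764 - (((½)*(-⅙)*(-68 + 21) + 13886) - 11106) = -25764 - (((½)*(-⅙)*(-47) + 13886) - 11106) = -25764 - ((47/12 + 13886) - 11106) = -25764 - (166679/12 - 11106) = -25764 - 1*33407/12 = -25764 - 33407/12 = -342575/12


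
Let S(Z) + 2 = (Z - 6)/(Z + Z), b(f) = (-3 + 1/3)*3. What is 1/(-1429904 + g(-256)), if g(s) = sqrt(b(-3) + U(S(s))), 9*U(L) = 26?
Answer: -6434568/9200814521495 - 3*I*sqrt(46)/18401629042990 ≈ -6.9935e-7 - 1.1057e-12*I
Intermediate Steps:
b(f) = -8 (b(f) = (-3 + 1*(1/3))*3 = (-3 + 1/3)*3 = -8/3*3 = -8)
S(Z) = -2 + (-6 + Z)/(2*Z) (S(Z) = -2 + (Z - 6)/(Z + Z) = -2 + (-6 + Z)/((2*Z)) = -2 + (-6 + Z)*(1/(2*Z)) = -2 + (-6 + Z)/(2*Z))
U(L) = 26/9 (U(L) = (1/9)*26 = 26/9)
g(s) = I*sqrt(46)/3 (g(s) = sqrt(-8 + 26/9) = sqrt(-46/9) = I*sqrt(46)/3)
1/(-1429904 + g(-256)) = 1/(-1429904 + I*sqrt(46)/3)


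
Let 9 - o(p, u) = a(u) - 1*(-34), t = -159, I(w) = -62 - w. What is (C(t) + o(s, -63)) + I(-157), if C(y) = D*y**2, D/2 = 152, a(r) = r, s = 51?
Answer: 7685557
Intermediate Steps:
D = 304 (D = 2*152 = 304)
o(p, u) = -25 - u (o(p, u) = 9 - (u - 1*(-34)) = 9 - (u + 34) = 9 - (34 + u) = 9 + (-34 - u) = -25 - u)
C(y) = 304*y**2
(C(t) + o(s, -63)) + I(-157) = (304*(-159)**2 + (-25 - 1*(-63))) + (-62 - 1*(-157)) = (304*25281 + (-25 + 63)) + (-62 + 157) = (7685424 + 38) + 95 = 7685462 + 95 = 7685557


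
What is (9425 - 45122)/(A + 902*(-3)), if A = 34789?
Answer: -35697/32083 ≈ -1.1126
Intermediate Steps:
(9425 - 45122)/(A + 902*(-3)) = (9425 - 45122)/(34789 + 902*(-3)) = -35697/(34789 - 2706) = -35697/32083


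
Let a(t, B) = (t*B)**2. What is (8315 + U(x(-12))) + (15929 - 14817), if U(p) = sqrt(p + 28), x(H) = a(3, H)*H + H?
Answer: 9427 + 4*I*sqrt(971) ≈ 9427.0 + 124.64*I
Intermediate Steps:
a(t, B) = B**2*t**2 (a(t, B) = (B*t)**2 = B**2*t**2)
x(H) = H + 9*H**3 (x(H) = (H**2*3**2)*H + H = (H**2*9)*H + H = (9*H**2)*H + H = 9*H**3 + H = H + 9*H**3)
U(p) = sqrt(28 + p)
(8315 + U(x(-12))) + (15929 - 14817) = (8315 + sqrt(28 + (-12 + 9*(-12)**3))) + (15929 - 14817) = (8315 + sqrt(28 + (-12 + 9*(-1728)))) + 1112 = (8315 + sqrt(28 + (-12 - 15552))) + 1112 = (8315 + sqrt(28 - 15564)) + 1112 = (8315 + sqrt(-15536)) + 1112 = (8315 + 4*I*sqrt(971)) + 1112 = 9427 + 4*I*sqrt(971)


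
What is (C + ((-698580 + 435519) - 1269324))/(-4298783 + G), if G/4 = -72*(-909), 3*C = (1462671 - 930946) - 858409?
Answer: 4923839/12110973 ≈ 0.40656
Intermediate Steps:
C = -326684/3 (C = ((1462671 - 930946) - 858409)/3 = (531725 - 858409)/3 = (1/3)*(-326684) = -326684/3 ≈ -1.0889e+5)
G = 261792 (G = 4*(-72*(-909)) = 4*65448 = 261792)
(C + ((-698580 + 435519) - 1269324))/(-4298783 + G) = (-326684/3 + ((-698580 + 435519) - 1269324))/(-4298783 + 261792) = (-326684/3 + (-263061 - 1269324))/(-4036991) = (-326684/3 - 1532385)*(-1/4036991) = -4923839/3*(-1/4036991) = 4923839/12110973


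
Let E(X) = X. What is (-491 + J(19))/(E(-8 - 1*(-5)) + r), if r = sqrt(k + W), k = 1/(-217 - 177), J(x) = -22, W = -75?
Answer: 606366/33097 + 513*I*sqrt(11643094)/33097 ≈ 18.321 + 52.889*I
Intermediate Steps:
k = -1/394 (k = 1/(-394) = -1/394 ≈ -0.0025381)
r = I*sqrt(11643094)/394 (r = sqrt(-1/394 - 75) = sqrt(-29551/394) = I*sqrt(11643094)/394 ≈ 8.6604*I)
(-491 + J(19))/(E(-8 - 1*(-5)) + r) = (-491 - 22)/((-8 - 1*(-5)) + I*sqrt(11643094)/394) = -513/((-8 + 5) + I*sqrt(11643094)/394) = -513/(-3 + I*sqrt(11643094)/394)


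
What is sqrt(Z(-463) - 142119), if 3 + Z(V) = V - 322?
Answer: I*sqrt(142907) ≈ 378.03*I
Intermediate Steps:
Z(V) = -325 + V (Z(V) = -3 + (V - 322) = -3 + (-322 + V) = -325 + V)
sqrt(Z(-463) - 142119) = sqrt((-325 - 463) - 142119) = sqrt(-788 - 142119) = sqrt(-142907) = I*sqrt(142907)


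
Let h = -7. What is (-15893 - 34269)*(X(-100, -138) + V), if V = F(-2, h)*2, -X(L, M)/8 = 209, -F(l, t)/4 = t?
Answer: 81061792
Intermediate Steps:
F(l, t) = -4*t
X(L, M) = -1672 (X(L, M) = -8*209 = -1672)
V = 56 (V = -4*(-7)*2 = 28*2 = 56)
(-15893 - 34269)*(X(-100, -138) + V) = (-15893 - 34269)*(-1672 + 56) = -50162*(-1616) = 81061792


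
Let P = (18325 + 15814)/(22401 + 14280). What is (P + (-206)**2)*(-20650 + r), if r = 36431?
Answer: 24565163116955/36681 ≈ 6.6970e+8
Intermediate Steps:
P = 34139/36681 ≈ 0.93070
(P + (-206)**2)*(-20650 + r) = (34139/36681 + (-206)**2)*(-20650 + 36431) = (34139/36681 + 42436)*15781 = (1556629055/36681)*15781 = 24565163116955/36681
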